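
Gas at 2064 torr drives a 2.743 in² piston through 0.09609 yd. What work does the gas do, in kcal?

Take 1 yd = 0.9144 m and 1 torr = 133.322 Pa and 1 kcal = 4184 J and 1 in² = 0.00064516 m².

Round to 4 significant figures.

0.01023 kcal

2064 torr → 275177 Pa
2.743 in² → 0.00176967 m²
F = P × A = 275177 × 0.00176967 = 486.972 N
0.09609 yd → 0.0878647 m
W = F × d = 486.972 × 0.0878647 = 42.7876 J
In kcal: 42.7876 / 4184 = 0.0102265 kcal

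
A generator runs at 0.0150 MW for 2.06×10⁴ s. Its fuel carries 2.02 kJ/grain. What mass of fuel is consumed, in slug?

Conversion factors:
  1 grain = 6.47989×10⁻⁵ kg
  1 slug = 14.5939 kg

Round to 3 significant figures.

0.0150 MW → 15000 W
E = P × t = 15000 × 20600 = 3.09×10⁸ J
2.02 kJ/grain → 3.11734×10⁷ J/kg
m = E / e_s = 3.09×10⁸ / 3.11734×10⁷ = 9.9123 kg
In slug: 9.9123 / 14.5939 = 0.679208 slug

0.679 slug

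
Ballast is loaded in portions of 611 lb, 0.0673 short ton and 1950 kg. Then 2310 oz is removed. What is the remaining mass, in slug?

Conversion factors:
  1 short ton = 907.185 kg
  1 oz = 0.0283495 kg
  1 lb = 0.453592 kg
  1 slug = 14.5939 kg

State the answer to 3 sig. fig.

152 slug

611 lb × 0.453592 = 277.145 kg
0.0673 short ton × 907.185 = 61.0536 kg
1950 kg (already kg)
2310 oz × 0.0283495 = 65.4873 kg
Sum: 277.145 + 61.0536 + 1950 − 65.4873 = 2222.71 kg
In slug: 2222.71 / 14.5939 = 152.304 slug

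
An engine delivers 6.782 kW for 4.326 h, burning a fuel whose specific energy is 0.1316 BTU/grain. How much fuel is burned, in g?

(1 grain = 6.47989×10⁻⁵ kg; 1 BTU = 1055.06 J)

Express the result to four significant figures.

4.929×10⁴ g

6.782 kW → 6782 W
4.326 h → 15573.6 s
E = P × t = 6782 × 15573.6 = 1.0562×10⁸ J
0.1316 BTU/grain → 2.14272×10⁶ J/kg
m = E / e_s = 1.0562×10⁸ / 2.14272×10⁶ = 49.2925 kg
In g: 49.2925 / 0.001 = 49292.5 g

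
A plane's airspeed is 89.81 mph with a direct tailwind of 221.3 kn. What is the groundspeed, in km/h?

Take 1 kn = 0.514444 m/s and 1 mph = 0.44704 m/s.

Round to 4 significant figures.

554.4 km/h

89.81 mph × 0.44704 → 40.1487 m/s
221.3 kn × 0.514444 → 113.846 m/s
Sum: 40.1487 + 113.846 = 153.995 m/s
In km/h: 153.995 / (1/3.6) = 554.382 km/h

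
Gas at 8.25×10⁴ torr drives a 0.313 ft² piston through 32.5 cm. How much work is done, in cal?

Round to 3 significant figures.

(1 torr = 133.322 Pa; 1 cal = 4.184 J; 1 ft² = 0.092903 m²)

8.25×10⁴ torr → 1.09991×10⁷ Pa
0.313 ft² → 0.0290786 m²
F = P × A = 1.09991×10⁷ × 0.0290786 = 319838 N
32.5 cm → 0.325 m
W = F × d = 319838 × 0.325 = 103947 J
In cal: 103947 / 4.184 = 24843.9 cal

2.48×10⁴ cal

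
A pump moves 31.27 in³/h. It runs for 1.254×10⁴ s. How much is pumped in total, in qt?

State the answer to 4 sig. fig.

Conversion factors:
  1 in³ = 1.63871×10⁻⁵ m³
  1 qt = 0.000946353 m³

1.886 qt

31.27 in³/h → 1.4234×10⁻⁷ m³/s
V = Q × t = 1.4234×10⁻⁷ × 12540 = 0.00178494 m³
In qt: 0.00178494 / 0.000946353 = 1.88612 qt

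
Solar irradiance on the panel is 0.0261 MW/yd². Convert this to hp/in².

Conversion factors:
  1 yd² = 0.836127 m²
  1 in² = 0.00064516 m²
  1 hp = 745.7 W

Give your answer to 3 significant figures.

0.0270 hp/in²

0.0261 MW/yd² × 1000000 W/MW ÷ 0.836127 m²/yd² = 31215.4 W/m²
31215.4 W/m² ÷ 745.7 W/hp × 0.00064516 m²/in² = 0.0270067 hp/in²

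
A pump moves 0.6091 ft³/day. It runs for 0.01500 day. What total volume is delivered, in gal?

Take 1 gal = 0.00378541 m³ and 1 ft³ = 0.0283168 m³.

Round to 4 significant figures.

0.06835 gal

0.6091 ft³/day → 1.99627×10⁻⁷ m³/s
0.01500 day → 1296 s
V = Q × t = 1.99627×10⁻⁷ × 1296 = 2.58717×10⁻⁴ m³
In gal: 2.58717×10⁻⁴ / 0.00378541 = 0.0683458 gal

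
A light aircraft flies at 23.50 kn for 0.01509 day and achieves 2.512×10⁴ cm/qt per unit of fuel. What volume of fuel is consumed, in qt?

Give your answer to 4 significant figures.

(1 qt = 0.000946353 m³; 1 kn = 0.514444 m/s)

23.50 kn → 12.0894 m/s
0.01509 day → 1303.78 s
d = v × t = 12.0894 × 1303.78 = 15761.9 m
2.512×10⁴ cm/qt → 265440 m/m³
V = d / (distance per unit fuel) = 15761.9 / 265440 = 0.0593803 m³
In qt: 0.0593803 / 0.000946353 = 62.7465 qt

62.75 qt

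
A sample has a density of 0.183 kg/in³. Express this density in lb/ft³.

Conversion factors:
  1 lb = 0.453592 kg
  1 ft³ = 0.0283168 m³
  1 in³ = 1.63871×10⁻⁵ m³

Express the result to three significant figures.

0.183 kg/in³ ÷ 1.63871×10⁻⁵ m³/in³ = 11167.3 kg/m³
11167.3 kg/m³ ÷ 0.453592 kg/lb × 0.0283168 m³/ft³ = 697.151 lb/ft³

697 lb/ft³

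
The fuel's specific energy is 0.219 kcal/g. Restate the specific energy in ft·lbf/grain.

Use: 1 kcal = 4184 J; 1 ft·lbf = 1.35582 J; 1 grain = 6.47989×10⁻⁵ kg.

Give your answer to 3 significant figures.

0.219 kcal/g × 4184 J/kcal ÷ 0.001 kg/g = 916296 J/kg
916296 J/kg ÷ 1.35582 J/ft·lbf × 6.47989×10⁻⁵ kg/grain = 43.7927 ft·lbf/grain

43.8 ft·lbf/grain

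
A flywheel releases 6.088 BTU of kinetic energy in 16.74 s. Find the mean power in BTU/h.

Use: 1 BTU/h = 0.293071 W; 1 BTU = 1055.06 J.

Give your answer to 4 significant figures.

1309 BTU/h

6.088 BTU × 1055.06 = 6423.21 J
P = E / t = 6423.21 J / 16.74 s = 383.704 W
383.704 W ÷ (0.293071 W/BTU/h) = 1309.25 BTU/h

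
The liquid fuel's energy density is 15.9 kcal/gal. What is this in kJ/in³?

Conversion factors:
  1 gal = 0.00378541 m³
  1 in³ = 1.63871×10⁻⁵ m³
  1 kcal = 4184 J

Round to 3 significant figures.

15.9 kcal/gal × 4184 J/kcal ÷ 0.00378541 m³/gal = 1.75742×10⁷ J/m³
1.75742×10⁷ J/m³ ÷ 1000 J/kJ × 1.63871×10⁻⁵ m³/in³ = 0.28799 kJ/in³

0.288 kJ/in³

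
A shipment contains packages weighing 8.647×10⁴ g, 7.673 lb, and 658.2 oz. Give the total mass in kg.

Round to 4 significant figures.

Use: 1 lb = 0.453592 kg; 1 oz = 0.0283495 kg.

108.6 kg

8.647×10⁴ g × 0.001 → 86.47 kg
7.673 lb × 0.453592 → 3.48041 kg
658.2 oz × 0.0283495 → 18.6596 kg
Sum: 86.47 + 3.48041 + 18.6596 = 108.61 kg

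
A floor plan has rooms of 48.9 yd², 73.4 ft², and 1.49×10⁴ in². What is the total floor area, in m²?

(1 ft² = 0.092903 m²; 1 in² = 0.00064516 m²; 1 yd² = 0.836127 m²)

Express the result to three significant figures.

48.9 yd² × 0.836127 = 40.8866 m²
73.4 ft² × 0.092903 = 6.81908 m²
1.49×10⁴ in² × 0.00064516 = 9.61288 m²
Combined: 40.8866 + 6.81908 + 9.61288 = 57.3186 m²

57.3 m²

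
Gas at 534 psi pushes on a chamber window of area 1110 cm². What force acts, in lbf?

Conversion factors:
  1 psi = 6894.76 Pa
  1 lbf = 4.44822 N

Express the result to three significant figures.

9.19×10⁴ lbf

534 psi × 6894.76 → 3.6818×10⁶ Pa
1110 cm² × 0.0001 → 0.111 m²
F = P × A = 3.6818×10⁶ Pa × 0.111 m² = 408680 N
408680 N ÷ (4.44822 N/lbf) = 91875 lbf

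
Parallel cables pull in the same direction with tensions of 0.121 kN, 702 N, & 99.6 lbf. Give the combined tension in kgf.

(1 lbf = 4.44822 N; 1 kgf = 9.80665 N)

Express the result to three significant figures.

0.121 kN × 1000 = 121 N
702 N (already N)
99.6 lbf × 4.44822 = 443.043 N
Total: 121 + 702 + 443.043 = 1266.04 N
In kgf: 1266.04 / 9.80665 = 129.1 kgf

129 kgf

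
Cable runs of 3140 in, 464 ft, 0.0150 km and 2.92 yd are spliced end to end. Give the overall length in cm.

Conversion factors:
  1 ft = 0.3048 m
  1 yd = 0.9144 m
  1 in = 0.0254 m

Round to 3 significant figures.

2.39×10⁴ cm

3140 in × 0.0254 = 79.756 m
464 ft × 0.3048 = 141.427 m
0.0150 km × 1000 = 15 m
2.92 yd × 0.9144 = 2.67005 m
Total: 79.756 + 141.427 + 15 + 2.67005 = 238.853 m
In cm: 238.853 / 0.01 = 23885.3 cm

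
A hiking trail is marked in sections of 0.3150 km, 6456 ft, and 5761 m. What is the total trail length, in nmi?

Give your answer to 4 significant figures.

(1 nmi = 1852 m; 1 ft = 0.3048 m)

0.3150 km × 1000 → 315 m
6456 ft × 0.3048 → 1967.79 m
5761 m (already m)
Combined: 315 + 1967.79 + 5761 = 8043.79 m
In nmi: 8043.79 / 1852 = 4.3433 nmi

4.343 nmi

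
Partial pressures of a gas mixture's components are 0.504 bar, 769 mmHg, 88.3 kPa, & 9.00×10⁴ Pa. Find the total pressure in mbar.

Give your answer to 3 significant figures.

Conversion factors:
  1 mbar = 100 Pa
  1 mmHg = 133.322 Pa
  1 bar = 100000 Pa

0.504 bar × 100000 = 50400 Pa
769 mmHg × 133.322 = 102525 Pa
88.3 kPa × 1000 = 88300 Pa
9.00×10⁴ Pa (already Pa)
Total: 50400 + 102525 + 88300 + 90000 = 331225 Pa
In mbar: 331225 / 100 = 3312.25 mbar

3310 mbar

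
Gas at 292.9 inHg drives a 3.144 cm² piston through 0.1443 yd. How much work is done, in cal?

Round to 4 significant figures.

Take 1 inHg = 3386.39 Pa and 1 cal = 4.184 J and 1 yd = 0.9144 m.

292.9 inHg → 991874 Pa
3.144 cm² → 3.144×10⁻⁴ m²
F = P × A = 991874 × 3.144×10⁻⁴ = 311.845 N
0.1443 yd → 0.131948 m
W = F × d = 311.845 × 0.131948 = 41.1473 J
In cal: 41.1473 / 4.184 = 9.83444 cal

9.834 cal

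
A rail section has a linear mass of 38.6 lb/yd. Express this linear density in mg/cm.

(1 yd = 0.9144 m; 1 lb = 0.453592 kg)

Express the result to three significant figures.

1.91×10⁵ mg/cm

38.6 lb/yd × 0.453592 kg/lb ÷ 0.9144 m/yd = 19.1477 kg/m
19.1477 kg/m ÷ 10⁻⁶ kg/mg × 0.01 m/cm = 191477 mg/cm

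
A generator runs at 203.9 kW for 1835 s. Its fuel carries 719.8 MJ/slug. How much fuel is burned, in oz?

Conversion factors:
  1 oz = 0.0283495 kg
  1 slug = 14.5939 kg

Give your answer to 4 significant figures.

267.6 oz

203.9 kW → 203900 W
E = P × t = 203900 × 1835 = 3.74156×10⁸ J
719.8 MJ/slug → 4.9322×10⁷ J/kg
m = E / e_s = 3.74156×10⁸ / 4.9322×10⁷ = 7.58599 kg
In oz: 7.58599 / 0.0283495 = 267.588 oz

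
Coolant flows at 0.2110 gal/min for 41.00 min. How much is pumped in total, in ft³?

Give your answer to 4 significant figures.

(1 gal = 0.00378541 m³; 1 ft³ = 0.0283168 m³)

1.156 ft³

0.2110 gal/min → 1.3312×10⁻⁵ m³/s
41.00 min → 2460 s
V = Q × t = 1.3312×10⁻⁵ × 2460 = 0.0327475 m³
In ft³: 0.0327475 / 0.0283168 = 1.15647 ft³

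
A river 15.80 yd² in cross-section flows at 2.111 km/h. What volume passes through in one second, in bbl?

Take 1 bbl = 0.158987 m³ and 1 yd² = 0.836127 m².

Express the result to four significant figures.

2.111 km/h × (1/3.6) = 0.586389 m/s
15.80 yd² × 0.836127 = 13.2108 m²
V = v × A × t = 0.586389 m/s × 13.2108 m² × 1 s = 7.74667 m³
7.74667 m³ ÷ (0.158987 m³/bbl) = 48.7252 bbl

48.73 bbl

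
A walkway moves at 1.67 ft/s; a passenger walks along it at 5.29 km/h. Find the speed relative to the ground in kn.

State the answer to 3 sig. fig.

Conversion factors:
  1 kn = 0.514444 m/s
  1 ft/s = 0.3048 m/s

1.67 ft/s × 0.3048 → 0.509016 m/s
5.29 km/h × (1/3.6) → 1.46944 m/s
Combined: 0.509016 + 1.46944 = 1.97846 m/s
In kn: 1.97846 / 0.514444 = 3.84582 kn

3.85 kn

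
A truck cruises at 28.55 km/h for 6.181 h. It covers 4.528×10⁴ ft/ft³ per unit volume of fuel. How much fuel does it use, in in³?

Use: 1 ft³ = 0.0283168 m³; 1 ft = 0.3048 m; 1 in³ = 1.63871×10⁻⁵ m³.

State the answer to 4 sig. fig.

28.55 km/h → 7.93056 m/s
6.181 h → 22251.6 s
d = v × t = 7.93056 × 22251.6 = 176468 m
4.528×10⁴ ft/ft³ → 487391 m/m³
V = d / (distance per unit fuel) = 176468 / 487391 = 0.362067 m³
In in³: 0.362067 / 1.63871×10⁻⁵ = 22094.6 in³

2.209×10⁴ in³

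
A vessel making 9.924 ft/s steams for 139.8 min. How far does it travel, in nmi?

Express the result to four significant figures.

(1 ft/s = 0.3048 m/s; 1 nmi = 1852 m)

13.70 nmi

9.924 ft/s × 0.3048 → 3.02484 m/s
139.8 min × 60 → 8388 s
d = v × t = 3.02484 m/s × 8388 s = 25372.4 m
25372.4 m ÷ (1852 m/nmi) = 13.7 nmi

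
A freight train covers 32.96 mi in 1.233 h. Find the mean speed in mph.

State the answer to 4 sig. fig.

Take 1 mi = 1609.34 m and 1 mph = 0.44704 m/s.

32.96 mi × 1609.34 = 53043.8 m
1.233 h × 3600 = 4438.8 s
v = d / t = 53043.8 m / 4438.8 s = 11.95 m/s
11.95 m/s ÷ (0.44704 m/s/mph) = 26.7314 mph

26.73 mph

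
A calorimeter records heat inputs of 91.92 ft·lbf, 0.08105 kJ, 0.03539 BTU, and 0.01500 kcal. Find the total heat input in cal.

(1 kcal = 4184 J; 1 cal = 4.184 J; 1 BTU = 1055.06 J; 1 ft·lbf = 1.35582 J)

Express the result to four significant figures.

91.92 ft·lbf × 1.35582 = 124.627 J
0.08105 kJ × 1000 = 81.05 J
0.03539 BTU × 1055.06 = 37.3386 J
0.01500 kcal × 4184 = 62.76 J
Total: 124.627 + 81.05 + 37.3386 + 62.76 = 305.776 J
In cal: 305.776 / 4.184 = 73.0822 cal

73.08 cal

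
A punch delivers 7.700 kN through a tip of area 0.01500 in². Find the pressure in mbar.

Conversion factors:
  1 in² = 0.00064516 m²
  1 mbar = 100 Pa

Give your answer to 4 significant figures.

7.957×10⁶ mbar

7.700 kN × 1000 = 7700 N
0.01500 in² × 0.00064516 = 9.6774×10⁻⁶ m²
P = F / A = 7700 N / 9.6774×10⁻⁶ m² = 7.95668×10⁸ Pa
7.95668×10⁸ Pa ÷ (100 Pa/mbar) = 7.95668×10⁶ mbar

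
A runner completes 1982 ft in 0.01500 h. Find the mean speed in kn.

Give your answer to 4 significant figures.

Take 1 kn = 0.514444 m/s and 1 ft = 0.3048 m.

1982 ft × 0.3048 → 604.114 m
0.01500 h × 3600 → 54 s
v = d / t = 604.114 m / 54 s = 11.1873 m/s
11.1873 m/s ÷ (0.514444 m/s/kn) = 21.7464 kn

21.75 kn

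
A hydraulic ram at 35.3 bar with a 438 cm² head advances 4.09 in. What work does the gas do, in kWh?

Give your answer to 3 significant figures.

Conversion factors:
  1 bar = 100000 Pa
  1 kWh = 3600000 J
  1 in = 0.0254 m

0.00446 kWh

35.3 bar → 3.53×10⁶ Pa
438 cm² → 0.0438 m²
F = P × A = 3.53×10⁶ × 0.0438 = 154614 N
4.09 in → 0.103886 m
W = F × d = 154614 × 0.103886 = 16062.2 J
In kWh: 16062.2 / 3600000 = 0.00446172 kWh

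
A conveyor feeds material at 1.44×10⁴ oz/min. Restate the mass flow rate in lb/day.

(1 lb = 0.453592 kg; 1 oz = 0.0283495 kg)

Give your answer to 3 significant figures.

1.44×10⁴ oz/min × 0.0283495 kg/oz ÷ 60 s/min = 6.80388 kg/s
6.80388 kg/s ÷ 0.453592 kg/lb × 86400 s/day = 1.296×10⁶ lb/day

1.30×10⁶ lb/day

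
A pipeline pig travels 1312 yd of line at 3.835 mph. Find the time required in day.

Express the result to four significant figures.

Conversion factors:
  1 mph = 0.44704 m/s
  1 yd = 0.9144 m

0.008099 day

1312 yd × 0.9144 = 1199.69 m
3.835 mph × 0.44704 = 1.7144 m/s
t = d / v = 1199.69 m / 1.7144 m/s = 699.773 s
699.773 s ÷ (86400 s/day) = 0.00809922 day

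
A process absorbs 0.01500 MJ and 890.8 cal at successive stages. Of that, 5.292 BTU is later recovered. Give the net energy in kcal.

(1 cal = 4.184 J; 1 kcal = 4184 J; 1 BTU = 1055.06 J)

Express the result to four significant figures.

3.141 kcal

0.01500 MJ × 1000000 → 15000 J
890.8 cal × 4.184 → 3727.11 J
5.292 BTU × 1055.06 → 5583.38 J
Sum: 15000 + 3727.11 − 5583.38 = 13143.7 J
In kcal: 13143.7 / 4184 = 3.14142 kcal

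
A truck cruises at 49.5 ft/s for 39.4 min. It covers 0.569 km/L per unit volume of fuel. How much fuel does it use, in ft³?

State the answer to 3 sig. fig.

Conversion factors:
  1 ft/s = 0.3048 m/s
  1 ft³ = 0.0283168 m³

49.5 ft/s → 15.0876 m/s
39.4 min → 2364 s
d = v × t = 15.0876 × 2364 = 35667.1 m
0.569 km/L → 569000 m/m³
V = d / (distance per unit fuel) = 35667.1 / 569000 = 0.0626838 m³
In ft³: 0.0626838 / 0.0283168 = 2.21366 ft³

2.21 ft³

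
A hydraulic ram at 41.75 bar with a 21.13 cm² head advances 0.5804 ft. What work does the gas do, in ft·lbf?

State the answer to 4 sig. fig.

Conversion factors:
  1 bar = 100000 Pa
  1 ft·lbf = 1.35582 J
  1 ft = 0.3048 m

41.75 bar → 4.175×10⁶ Pa
21.13 cm² → 0.002113 m²
F = P × A = 4.175×10⁶ × 0.002113 = 8821.78 N
0.5804 ft → 0.176906 m
W = F × d = 8821.78 × 0.176906 = 1560.63 J
In ft·lbf: 1560.63 / 1.35582 = 1151.06 ft·lbf

1151 ft·lbf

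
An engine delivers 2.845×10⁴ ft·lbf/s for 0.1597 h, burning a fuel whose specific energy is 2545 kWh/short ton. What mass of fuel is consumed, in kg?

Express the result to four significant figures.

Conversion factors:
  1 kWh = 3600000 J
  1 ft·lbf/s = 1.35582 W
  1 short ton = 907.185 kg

2.196 kg

2.845×10⁴ ft·lbf/s → 38573.1 W
0.1597 h → 574.92 s
E = P × t = 38573.1 × 574.92 = 2.21764×10⁷ J
2545 kWh/short ton → 1.00994×10⁷ J/kg
m = E / e_s = 2.21764×10⁷ / 1.00994×10⁷ = 2.19581 kg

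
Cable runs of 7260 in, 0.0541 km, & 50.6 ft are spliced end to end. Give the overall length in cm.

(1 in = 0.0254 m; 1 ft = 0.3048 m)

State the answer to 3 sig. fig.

2.54×10⁴ cm

7260 in × 0.0254 = 184.404 m
0.0541 km × 1000 = 54.1 m
50.6 ft × 0.3048 = 15.4229 m
Total: 184.404 + 54.1 + 15.4229 = 253.927 m
In cm: 253.927 / 0.01 = 25392.7 cm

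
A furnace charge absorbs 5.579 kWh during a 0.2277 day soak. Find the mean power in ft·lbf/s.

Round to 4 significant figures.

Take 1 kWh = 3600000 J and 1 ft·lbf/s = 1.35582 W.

5.579 kWh × 3600000 → 2.00844×10⁷ J
0.2277 day × 86400 → 19673.3 s
P = E / t = 2.00844×10⁷ J / 19673.3 s = 1020.9 W
1020.9 W ÷ (1.35582 W/ft·lbf/s) = 752.976 ft·lbf/s

753.0 ft·lbf/s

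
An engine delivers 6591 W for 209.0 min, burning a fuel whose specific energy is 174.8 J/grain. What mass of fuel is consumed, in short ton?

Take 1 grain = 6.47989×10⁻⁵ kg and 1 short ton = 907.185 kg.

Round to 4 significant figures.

0.03377 short ton

209.0 min → 12540 s
E = P × t = 6591 × 12540 = 8.26511×10⁷ J
174.8 J/grain → 2.69758×10⁶ J/kg
m = E / e_s = 8.26511×10⁷ / 2.69758×10⁶ = 30.639 kg
In short ton: 30.639 / 907.185 = 0.0337737 short ton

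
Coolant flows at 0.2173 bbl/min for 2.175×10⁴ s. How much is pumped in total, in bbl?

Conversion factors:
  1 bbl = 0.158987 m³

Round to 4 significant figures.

78.77 bbl

0.2173 bbl/min → 5.75798×10⁻⁴ m³/s
V = Q × t = 5.75798×10⁻⁴ × 21750 = 12.5236 m³
In bbl: 12.5236 / 0.158987 = 78.7712 bbl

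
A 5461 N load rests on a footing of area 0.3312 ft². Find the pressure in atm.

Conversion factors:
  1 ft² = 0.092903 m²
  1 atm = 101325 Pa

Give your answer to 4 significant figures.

0.3312 ft² × 0.092903 → 0.0307695 m²
P = F / A = 5461 N / 0.0307695 m² = 177481 Pa
177481 Pa ÷ (101325 Pa/atm) = 1.7516 atm

1.752 atm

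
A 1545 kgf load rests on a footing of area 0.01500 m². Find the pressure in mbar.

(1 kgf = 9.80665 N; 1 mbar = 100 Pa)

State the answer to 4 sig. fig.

1.010×10⁴ mbar

1545 kgf × 9.80665 → 15151.3 N
P = F / A = 15151.3 N / 0.015 m² = 1.01009×10⁶ Pa
1.01009×10⁶ Pa ÷ (100 Pa/mbar) = 10100.9 mbar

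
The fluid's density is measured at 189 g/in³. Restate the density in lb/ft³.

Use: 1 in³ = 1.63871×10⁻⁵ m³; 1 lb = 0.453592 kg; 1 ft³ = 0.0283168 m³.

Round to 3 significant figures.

189 g/in³ × 0.001 kg/g ÷ 1.63871×10⁻⁵ m³/in³ = 11533.5 kg/m³
11533.5 kg/m³ ÷ 0.453592 kg/lb × 0.0283168 m³/ft³ = 720.012 lb/ft³

720 lb/ft³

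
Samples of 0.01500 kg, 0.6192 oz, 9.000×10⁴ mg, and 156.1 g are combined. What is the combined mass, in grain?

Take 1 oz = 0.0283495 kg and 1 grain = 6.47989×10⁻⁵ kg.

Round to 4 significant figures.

4300 grain

0.01500 kg (already kg)
0.6192 oz × 0.0283495 → 0.017554 kg
9.000×10⁴ mg × 10⁻⁶ → 0.09 kg
156.1 g × 0.001 → 0.1561 kg
Sum: 0.015 + 0.017554 + 0.09 + 0.1561 = 0.278654 kg
In grain: 0.278654 / 6.47989×10⁻⁵ = 4300.29 grain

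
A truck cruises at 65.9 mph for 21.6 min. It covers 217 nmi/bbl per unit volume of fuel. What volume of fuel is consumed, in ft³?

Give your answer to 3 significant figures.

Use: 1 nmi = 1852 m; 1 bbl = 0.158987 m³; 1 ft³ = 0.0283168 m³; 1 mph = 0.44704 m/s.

65.9 mph → 29.4599 m/s
21.6 min → 1296 s
d = v × t = 29.4599 × 1296 = 38180 m
217 nmi/bbl → 2.52778×10⁶ m/m³
V = d / (distance per unit fuel) = 38180 / 2.52778×10⁶ = 0.0151042 m³
In ft³: 0.0151042 / 0.0283168 = 0.533401 ft³

0.533 ft³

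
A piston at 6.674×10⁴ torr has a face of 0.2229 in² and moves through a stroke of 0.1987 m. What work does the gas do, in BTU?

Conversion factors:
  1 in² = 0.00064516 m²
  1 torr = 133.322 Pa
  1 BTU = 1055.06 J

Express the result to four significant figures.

6.674×10⁴ torr → 8.89791×10⁶ Pa
0.2229 in² → 1.43806×10⁻⁴ m²
F = P × A = 8.89791×10⁶ × 1.43806×10⁻⁴ = 1279.57 N
W = F × d = 1279.57 × 0.1987 = 254.251 J
In BTU: 254.251 / 1055.06 = 0.240983 BTU

0.2410 BTU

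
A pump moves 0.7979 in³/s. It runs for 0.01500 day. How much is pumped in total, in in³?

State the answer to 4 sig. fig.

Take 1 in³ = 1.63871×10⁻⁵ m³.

1034 in³

0.7979 in³/s → 1.30753×10⁻⁵ m³/s
0.01500 day → 1296 s
V = Q × t = 1.30753×10⁻⁵ × 1296 = 0.0169456 m³
In in³: 0.0169456 / 1.63871×10⁻⁵ = 1034.08 in³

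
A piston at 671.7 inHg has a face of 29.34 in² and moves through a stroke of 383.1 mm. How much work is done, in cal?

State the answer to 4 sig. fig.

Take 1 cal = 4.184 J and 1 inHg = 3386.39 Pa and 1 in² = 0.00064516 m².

3942 cal

671.7 inHg → 2.27464×10⁶ Pa
29.34 in² → 0.018929 m²
F = P × A = 2.27464×10⁶ × 0.018929 = 43056.7 N
383.1 mm → 0.3831 m
W = F × d = 43056.7 × 0.3831 = 16495 J
In cal: 16495 / 4.184 = 3942.4 cal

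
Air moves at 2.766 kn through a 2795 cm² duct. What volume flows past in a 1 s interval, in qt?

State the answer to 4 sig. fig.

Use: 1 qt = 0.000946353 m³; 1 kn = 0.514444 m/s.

2.766 kn × 0.514444 → 1.42295 m/s
2795 cm² × 0.0001 → 0.2795 m²
V = v × A × t = 1.42295 m/s × 0.2795 m² × 1 s = 0.397715 m³
0.397715 m³ ÷ (0.000946353 m³/qt) = 420.261 qt

420.3 qt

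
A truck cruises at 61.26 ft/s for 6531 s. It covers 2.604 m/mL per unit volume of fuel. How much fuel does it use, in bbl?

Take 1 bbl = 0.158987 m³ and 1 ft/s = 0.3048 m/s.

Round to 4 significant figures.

0.2946 bbl

61.26 ft/s → 18.672 m/s
d = v × t = 18.672 × 6531 = 121947 m
2.604 m/mL → 2.604×10⁶ m/m³
V = d / (distance per unit fuel) = 121947 / 2.604×10⁶ = 0.0468306 m³
In bbl: 0.0468306 / 0.158987 = 0.294556 bbl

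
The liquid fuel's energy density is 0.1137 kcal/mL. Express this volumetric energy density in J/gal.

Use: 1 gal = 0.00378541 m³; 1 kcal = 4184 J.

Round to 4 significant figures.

1.801×10⁶ J/gal

0.1137 kcal/mL × 4184 J/kcal ÷ 10⁻⁶ m³/mL = 4.75721×10⁸ J/m³
4.75721×10⁸ J/m³ × 0.00378541 m³/gal = 1.8008×10⁶ J/gal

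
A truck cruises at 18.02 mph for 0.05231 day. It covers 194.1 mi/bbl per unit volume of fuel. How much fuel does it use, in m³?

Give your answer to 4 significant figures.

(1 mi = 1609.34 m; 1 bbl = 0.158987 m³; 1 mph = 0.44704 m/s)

18.02 mph → 8.05566 m/s
0.05231 day → 4519.58 s
d = v × t = 8.05566 × 4519.58 = 36408.2 m
194.1 mi/bbl → 1.96477×10⁶ m/m³
V = d / (distance per unit fuel) = 36408.2 / 1.96477×10⁶ = 0.0185305 m³

0.01853 m³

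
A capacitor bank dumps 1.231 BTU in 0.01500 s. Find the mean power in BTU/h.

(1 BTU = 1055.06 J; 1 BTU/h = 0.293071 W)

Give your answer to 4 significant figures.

2.954×10⁵ BTU/h

1.231 BTU × 1055.06 → 1298.78 J
P = E / t = 1298.78 J / 0.015 s = 86585.3 W
86585.3 W ÷ (0.293071 W/BTU/h) = 295441 BTU/h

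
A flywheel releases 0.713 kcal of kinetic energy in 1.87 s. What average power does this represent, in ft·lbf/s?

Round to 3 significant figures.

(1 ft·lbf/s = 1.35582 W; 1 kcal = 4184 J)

0.713 kcal × 4184 → 2983.19 J
P = E / t = 2983.19 J / 1.87 s = 1595.29 W
1595.29 W ÷ (1.35582 W/ft·lbf/s) = 1176.62 ft·lbf/s

1180 ft·lbf/s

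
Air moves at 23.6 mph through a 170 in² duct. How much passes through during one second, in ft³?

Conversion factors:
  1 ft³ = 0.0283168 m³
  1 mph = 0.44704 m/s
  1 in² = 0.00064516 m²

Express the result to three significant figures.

40.9 ft³

23.6 mph × 0.44704 = 10.5501 m/s
170 in² × 0.00064516 = 0.109677 m²
V = v × A × t = 10.5501 m/s × 0.109677 m² × 1 s = 1.1571 m³
1.1571 m³ ÷ (0.0283168 m³/ft³) = 40.8627 ft³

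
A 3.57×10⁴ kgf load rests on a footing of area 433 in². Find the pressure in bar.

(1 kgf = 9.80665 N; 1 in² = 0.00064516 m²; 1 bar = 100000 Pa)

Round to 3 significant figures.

12.5 bar

3.57×10⁴ kgf × 9.80665 = 350097 N
433 in² × 0.00064516 = 0.279354 m²
P = F / A = 350097 N / 0.279354 m² = 1.25324×10⁶ Pa
1.25324×10⁶ Pa ÷ (100000 Pa/bar) = 12.5324 bar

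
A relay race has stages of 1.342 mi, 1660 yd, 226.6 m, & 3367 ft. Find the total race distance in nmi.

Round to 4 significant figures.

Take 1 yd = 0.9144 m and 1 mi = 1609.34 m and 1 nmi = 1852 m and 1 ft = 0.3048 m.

2.662 nmi

1.342 mi × 1609.34 → 2159.73 m
1660 yd × 0.9144 → 1517.9 m
226.6 m (already m)
3367 ft × 0.3048 → 1026.26 m
Total: 2159.73 + 1517.9 + 226.6 + 1026.26 = 4930.49 m
In nmi: 4930.49 / 1852 = 2.66225 nmi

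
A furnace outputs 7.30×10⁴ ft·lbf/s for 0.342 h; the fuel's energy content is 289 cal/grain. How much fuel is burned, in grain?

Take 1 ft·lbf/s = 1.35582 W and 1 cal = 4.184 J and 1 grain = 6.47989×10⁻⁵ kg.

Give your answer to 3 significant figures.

7.30×10⁴ ft·lbf/s → 98974.9 W
0.342 h → 1231.2 s
E = P × t = 98974.9 × 1231.2 = 1.21858×10⁸ J
289 cal/grain → 1.86604×10⁷ J/kg
m = E / e_s = 1.21858×10⁸ / 1.86604×10⁷ = 6.5303 kg
In grain: 6.5303 / 6.47989×10⁻⁵ = 100778 grain

1.01×10⁵ grain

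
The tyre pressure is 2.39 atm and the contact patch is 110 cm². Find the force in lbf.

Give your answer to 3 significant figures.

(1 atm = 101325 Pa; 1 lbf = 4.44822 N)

2.39 atm × 101325 = 242167 Pa
110 cm² × 0.0001 = 0.011 m²
F = P × A = 242167 Pa × 0.011 m² = 2663.84 N
2663.84 N ÷ (4.44822 N/lbf) = 598.855 lbf

599 lbf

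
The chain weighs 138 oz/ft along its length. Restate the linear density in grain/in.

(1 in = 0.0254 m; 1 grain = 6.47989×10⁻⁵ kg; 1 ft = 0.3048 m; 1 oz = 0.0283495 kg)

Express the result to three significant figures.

5030 grain/in

138 oz/ft × 0.0283495 kg/oz ÷ 0.3048 m/ft = 12.8354 kg/m
12.8354 kg/m ÷ 6.47989×10⁻⁵ kg/grain × 0.0254 m/in = 5031.25 grain/in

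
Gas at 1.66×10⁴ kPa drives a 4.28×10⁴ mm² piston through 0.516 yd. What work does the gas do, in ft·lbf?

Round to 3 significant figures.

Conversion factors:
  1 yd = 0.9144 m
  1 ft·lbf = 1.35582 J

1.66×10⁴ kPa → 1.66×10⁷ Pa
4.28×10⁴ mm² → 0.0428 m²
F = P × A = 1.66×10⁷ × 0.0428 = 710480 N
0.516 yd → 0.47183 m
W = F × d = 710480 × 0.47183 = 335226 J
In ft·lbf: 335226 / 1.35582 = 247250 ft·lbf

2.47×10⁵ ft·lbf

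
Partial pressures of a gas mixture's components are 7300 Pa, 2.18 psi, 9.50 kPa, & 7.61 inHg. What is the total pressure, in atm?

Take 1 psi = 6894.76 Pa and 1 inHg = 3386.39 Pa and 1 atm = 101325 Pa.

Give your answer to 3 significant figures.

0.568 atm

7300 Pa (already Pa)
2.18 psi × 6894.76 = 15030.6 Pa
9.50 kPa × 1000 = 9500 Pa
7.61 inHg × 3386.39 = 25770.4 Pa
Sum: 7300 + 15030.6 + 9500 + 25770.4 = 57601 Pa
In atm: 57601 / 101325 = 0.568478 atm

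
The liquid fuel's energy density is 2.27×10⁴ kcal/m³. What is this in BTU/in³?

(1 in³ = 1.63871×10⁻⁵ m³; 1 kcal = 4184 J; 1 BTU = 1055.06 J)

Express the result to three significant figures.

2.27×10⁴ kcal/m³ × 4184 J/kcal = 9.49768×10⁷ J/m³
9.49768×10⁷ J/m³ ÷ 1055.06 J/BTU × 1.63871×10⁻⁵ m³/in³ = 1.47517 BTU/in³

1.48 BTU/in³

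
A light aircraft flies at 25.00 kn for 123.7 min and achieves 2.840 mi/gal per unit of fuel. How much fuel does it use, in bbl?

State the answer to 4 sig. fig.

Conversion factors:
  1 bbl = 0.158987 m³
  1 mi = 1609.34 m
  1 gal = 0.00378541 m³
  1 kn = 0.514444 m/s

0.4973 bbl

25.00 kn → 12.8611 m/s
123.7 min → 7422 s
d = v × t = 12.8611 × 7422 = 95455.1 m
2.840 mi/gal → 1.20741×10⁶ m/m³
V = d / (distance per unit fuel) = 95455.1 / 1.20741×10⁶ = 0.0790577 m³
In bbl: 0.0790577 / 0.158987 = 0.497259 bbl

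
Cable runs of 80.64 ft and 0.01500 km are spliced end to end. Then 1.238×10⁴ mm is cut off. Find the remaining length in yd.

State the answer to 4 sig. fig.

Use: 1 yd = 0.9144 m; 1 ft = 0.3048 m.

29.75 yd

80.64 ft × 0.3048 = 24.5791 m
0.01500 km × 1000 = 15 m
1.238×10⁴ mm × 0.001 = 12.38 m
Net: 24.5791 + 15 − 12.38 = 27.1991 m
In yd: 27.1991 / 0.9144 = 29.7453 yd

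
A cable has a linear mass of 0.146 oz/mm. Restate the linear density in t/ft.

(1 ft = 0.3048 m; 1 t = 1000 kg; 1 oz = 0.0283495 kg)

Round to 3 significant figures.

0.00126 t/ft

0.146 oz/mm × 0.0283495 kg/oz ÷ 0.001 m/mm = 4.13903 kg/m
4.13903 kg/m ÷ 1000 kg/t × 0.3048 m/ft = 0.00126158 t/ft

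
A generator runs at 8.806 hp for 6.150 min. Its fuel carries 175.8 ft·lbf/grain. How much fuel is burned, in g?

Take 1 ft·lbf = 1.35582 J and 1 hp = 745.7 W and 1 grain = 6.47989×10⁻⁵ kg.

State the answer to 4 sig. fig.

8.806 hp → 6566.63 W
6.150 min → 369 s
E = P × t = 6566.63 × 369 = 2.42309×10⁶ J
175.8 ft·lbf/grain → 3.67835×10⁶ J/kg
m = E / e_s = 2.42309×10⁶ / 3.67835×10⁶ = 0.658744 kg
In g: 0.658744 / 0.001 = 658.744 g

658.7 g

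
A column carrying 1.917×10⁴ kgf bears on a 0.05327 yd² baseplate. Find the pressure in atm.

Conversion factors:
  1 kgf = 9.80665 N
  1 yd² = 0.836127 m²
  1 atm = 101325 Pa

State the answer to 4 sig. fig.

1.917×10⁴ kgf × 9.80665 = 187993 N
0.05327 yd² × 0.836127 = 0.0445405 m²
P = F / A = 187993 N / 0.0445405 m² = 4.22072×10⁶ Pa
4.22072×10⁶ Pa ÷ (101325 Pa/atm) = 41.6553 atm

41.66 atm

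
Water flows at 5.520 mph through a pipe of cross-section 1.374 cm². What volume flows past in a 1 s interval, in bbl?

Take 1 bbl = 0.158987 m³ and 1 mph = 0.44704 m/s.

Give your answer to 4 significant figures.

5.520 mph × 0.44704 → 2.46766 m/s
1.374 cm² × 0.0001 → 1.374×10⁻⁴ m²
V = v × A × t = 2.46766 m/s × 1.374×10⁻⁴ m² × 1 s = 3.39056×10⁻⁴ m³
3.39056×10⁻⁴ m³ ÷ (0.158987 m³/bbl) = 0.0021326 bbl

0.002133 bbl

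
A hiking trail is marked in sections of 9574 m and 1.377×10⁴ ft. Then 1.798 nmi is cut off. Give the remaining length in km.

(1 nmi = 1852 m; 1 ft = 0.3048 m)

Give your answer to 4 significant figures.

10.44 km

9574 m (already m)
1.377×10⁴ ft × 0.3048 → 4197.1 m
1.798 nmi × 1852 → 3329.9 m
Result: 9574 + 4197.1 − 3329.9 = 10441.2 m
In km: 10441.2 / 1000 = 10.4412 km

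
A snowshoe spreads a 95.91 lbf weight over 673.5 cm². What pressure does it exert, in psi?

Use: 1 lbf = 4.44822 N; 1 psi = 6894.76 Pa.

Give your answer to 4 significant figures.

95.91 lbf × 4.44822 = 426.629 N
673.5 cm² × 0.0001 = 0.06735 m²
P = F / A = 426.629 N / 0.06735 m² = 6334.51 Pa
6334.51 Pa ÷ (6894.76 Pa/psi) = 0.918743 psi

0.9187 psi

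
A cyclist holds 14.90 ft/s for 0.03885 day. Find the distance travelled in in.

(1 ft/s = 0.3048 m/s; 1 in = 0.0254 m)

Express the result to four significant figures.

14.90 ft/s × 0.3048 → 4.54152 m/s
0.03885 day × 86400 → 3356.64 s
d = v × t = 4.54152 m/s × 3356.64 s = 15244.2 m
15244.2 m ÷ (0.0254 m/in) = 600165 in

6.002×10⁵ in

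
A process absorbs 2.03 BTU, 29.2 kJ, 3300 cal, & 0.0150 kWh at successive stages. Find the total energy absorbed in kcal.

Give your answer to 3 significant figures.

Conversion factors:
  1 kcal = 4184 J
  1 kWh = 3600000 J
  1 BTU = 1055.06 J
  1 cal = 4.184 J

23.7 kcal

2.03 BTU × 1055.06 = 2141.77 J
29.2 kJ × 1000 = 29200 J
3300 cal × 4.184 = 13807.2 J
0.0150 kWh × 3600000 = 54000 J
Combined: 2141.77 + 29200 + 13807.2 + 54000 = 99149 J
In kcal: 99149 / 4184 = 23.6972 kcal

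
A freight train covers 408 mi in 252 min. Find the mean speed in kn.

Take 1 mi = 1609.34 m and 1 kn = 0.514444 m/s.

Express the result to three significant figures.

84.4 kn

408 mi × 1609.34 = 656611 m
252 min × 60 = 15120 s
v = d / t = 656611 m / 15120 s = 43.4267 m/s
43.4267 m/s ÷ (0.514444 m/s/kn) = 84.4148 kn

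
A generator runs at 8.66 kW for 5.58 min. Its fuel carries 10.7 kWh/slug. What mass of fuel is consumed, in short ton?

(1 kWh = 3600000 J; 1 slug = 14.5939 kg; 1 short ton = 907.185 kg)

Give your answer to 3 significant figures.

8.66 kW → 8660 W
5.58 min → 334.8 s
E = P × t = 8660 × 334.8 = 2.89937×10⁶ J
10.7 kWh/slug → 2.63946×10⁶ J/kg
m = E / e_s = 2.89937×10⁶ / 2.63946×10⁶ = 1.09847 kg
In short ton: 1.09847 / 907.185 = 0.00121086 short ton

0.00121 short ton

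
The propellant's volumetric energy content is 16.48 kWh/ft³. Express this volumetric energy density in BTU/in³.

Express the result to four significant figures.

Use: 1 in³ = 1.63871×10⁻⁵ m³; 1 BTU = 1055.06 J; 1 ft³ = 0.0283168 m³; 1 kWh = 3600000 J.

16.48 kWh/ft³ × 3600000 J/kWh ÷ 0.0283168 m³/ft³ = 2.09515×10⁹ J/m³
2.09515×10⁹ J/m³ ÷ 1055.06 J/BTU × 1.63871×10⁻⁵ m³/in³ = 32.5417 BTU/in³

32.54 BTU/in³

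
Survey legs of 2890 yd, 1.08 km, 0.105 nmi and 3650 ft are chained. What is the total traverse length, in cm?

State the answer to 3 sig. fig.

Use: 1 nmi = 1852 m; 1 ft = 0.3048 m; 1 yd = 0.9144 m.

2890 yd × 0.9144 → 2642.62 m
1.08 km × 1000 → 1080 m
0.105 nmi × 1852 → 194.46 m
3650 ft × 0.3048 → 1112.52 m
Sum: 2642.62 + 1080 + 194.46 + 1112.52 = 5029.6 m
In cm: 5029.6 / 0.01 = 502960 cm

5.03×10⁵ cm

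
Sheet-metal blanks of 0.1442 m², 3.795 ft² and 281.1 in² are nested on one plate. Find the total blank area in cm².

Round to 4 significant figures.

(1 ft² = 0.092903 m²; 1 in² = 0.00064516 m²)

6781 cm²

0.1442 m² (already m²)
3.795 ft² × 0.092903 = 0.352567 m²
281.1 in² × 0.00064516 = 0.181354 m²
Sum: 0.1442 + 0.352567 + 0.181354 = 0.678121 m²
In cm²: 0.678121 / 0.0001 = 6781.21 cm²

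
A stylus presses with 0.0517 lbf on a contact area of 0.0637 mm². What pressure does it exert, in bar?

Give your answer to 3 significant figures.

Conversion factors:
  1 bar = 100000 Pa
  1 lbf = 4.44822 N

0.0517 lbf × 4.44822 → 0.229973 N
0.0637 mm² × 10⁻⁶ → 6.37×10⁻⁸ m²
P = F / A = 0.229973 N / 6.37×10⁻⁸ m² = 3.61025×10⁶ Pa
3.61025×10⁶ Pa ÷ (100000 Pa/bar) = 36.1025 bar

36.1 bar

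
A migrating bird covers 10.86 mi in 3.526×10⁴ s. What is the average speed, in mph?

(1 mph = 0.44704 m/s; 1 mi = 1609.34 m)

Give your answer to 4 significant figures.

10.86 mi × 1609.34 → 17477.4 m
v = d / t = 17477.4 m / 35260 s = 0.495672 m/s
0.495672 m/s ÷ (0.44704 m/s/mph) = 1.10879 mph

1.109 mph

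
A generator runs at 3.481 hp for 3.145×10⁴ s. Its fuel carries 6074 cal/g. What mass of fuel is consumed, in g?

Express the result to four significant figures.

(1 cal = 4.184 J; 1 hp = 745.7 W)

3212 g

3.481 hp → 2595.78 W
E = P × t = 2595.78 × 31450 = 8.16373×10⁷ J
6074 cal/g → 2.54136×10⁷ J/kg
m = E / e_s = 8.16373×10⁷ / 2.54136×10⁷ = 3.21235 kg
In g: 3.21235 / 0.001 = 3212.35 g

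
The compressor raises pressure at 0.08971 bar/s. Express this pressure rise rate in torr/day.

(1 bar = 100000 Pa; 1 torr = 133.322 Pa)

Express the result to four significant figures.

0.08971 bar/s × 100000 Pa/bar = 8971 Pa/s
8971 Pa/s ÷ 133.322 Pa/torr × 86400 s/day = 5.8137×10⁶ torr/day

5.814×10⁶ torr/day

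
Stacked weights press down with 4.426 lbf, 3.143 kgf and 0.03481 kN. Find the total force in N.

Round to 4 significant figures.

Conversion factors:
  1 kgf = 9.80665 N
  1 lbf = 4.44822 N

4.426 lbf × 4.44822 → 19.6878 N
3.143 kgf × 9.80665 → 30.8223 N
0.03481 kN × 1000 → 34.81 N
Total: 19.6878 + 30.8223 + 34.81 = 85.3201 N

85.32 N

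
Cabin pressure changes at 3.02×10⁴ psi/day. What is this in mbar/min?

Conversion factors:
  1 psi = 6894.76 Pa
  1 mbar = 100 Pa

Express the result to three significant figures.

1450 mbar/min

3.02×10⁴ psi/day × 6894.76 Pa/psi ÷ 86400 s/day = 2409.97 Pa/s
2409.97 Pa/s ÷ 100 Pa/mbar × 60 s/min = 1445.98 mbar/min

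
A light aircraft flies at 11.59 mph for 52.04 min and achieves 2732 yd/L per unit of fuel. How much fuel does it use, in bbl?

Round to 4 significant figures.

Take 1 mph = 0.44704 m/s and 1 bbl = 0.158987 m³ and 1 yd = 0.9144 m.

0.04073 bbl

11.59 mph → 5.18119 m/s
52.04 min → 3122.4 s
d = v × t = 5.18119 × 3122.4 = 16177.7 m
2732 yd/L → 2.49814×10⁶ m/m³
V = d / (distance per unit fuel) = 16177.7 / 2.49814×10⁶ = 0.0064759 m³
In bbl: 0.0064759 / 0.158987 = 0.0407323 bbl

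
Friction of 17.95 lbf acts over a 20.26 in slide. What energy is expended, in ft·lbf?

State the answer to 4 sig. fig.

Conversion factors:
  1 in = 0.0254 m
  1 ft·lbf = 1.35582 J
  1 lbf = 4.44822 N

17.95 lbf × 4.44822 → 79.8455 N
20.26 in × 0.0254 → 0.514604 m
W = F × d = 79.8455 N × 0.514604 m = 41.0888 J
41.0888 J ÷ (1.35582 J/ft·lbf) = 30.3055 ft·lbf

30.31 ft·lbf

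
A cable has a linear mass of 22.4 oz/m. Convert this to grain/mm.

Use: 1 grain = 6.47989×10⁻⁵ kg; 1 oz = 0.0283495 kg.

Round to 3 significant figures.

22.4 oz/m × 0.0283495 kg/oz = 0.635029 kg/m
0.635029 kg/m ÷ 6.47989×10⁻⁵ kg/grain × 0.001 m/mm = 9.8 grain/mm

9.80 grain/mm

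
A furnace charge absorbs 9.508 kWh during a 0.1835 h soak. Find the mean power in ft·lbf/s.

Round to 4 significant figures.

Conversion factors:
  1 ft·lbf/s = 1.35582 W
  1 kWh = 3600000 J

3.822×10⁴ ft·lbf/s

9.508 kWh × 3600000 = 3.42288×10⁷ J
0.1835 h × 3600 = 660.6 s
P = E / t = 3.42288×10⁷ J / 660.6 s = 51814.7 W
51814.7 W ÷ (1.35582 W/ft·lbf/s) = 38216.5 ft·lbf/s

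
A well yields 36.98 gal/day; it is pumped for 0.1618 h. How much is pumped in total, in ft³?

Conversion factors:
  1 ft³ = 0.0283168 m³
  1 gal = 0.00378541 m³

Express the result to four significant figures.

36.98 gal/day → 1.62019×10⁻⁶ m³/s
0.1618 h → 582.48 s
V = Q × t = 1.62019×10⁻⁶ × 582.48 = 9.43728×10⁻⁴ m³
In ft³: 9.43728×10⁻⁴ / 0.0283168 = 0.0333275 ft³

0.03333 ft³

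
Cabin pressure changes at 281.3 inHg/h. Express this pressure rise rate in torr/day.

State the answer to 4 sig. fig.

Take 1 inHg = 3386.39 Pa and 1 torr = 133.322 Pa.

1.715×10⁵ torr/day

281.3 inHg/h × 3386.39 Pa/inHg ÷ 3600 s/h = 264.609 Pa/s
264.609 Pa/s ÷ 133.322 Pa/torr × 86400 s/day = 171481 torr/day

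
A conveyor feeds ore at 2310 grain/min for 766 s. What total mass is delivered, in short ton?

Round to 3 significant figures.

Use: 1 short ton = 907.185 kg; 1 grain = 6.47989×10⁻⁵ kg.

2310 grain/min → 0.00249476 kg/s
m = ṁ × t = 0.00249476 × 766 = 1.91099 kg
In short ton: 1.91099 / 907.185 = 0.00210651 short ton

0.00211 short ton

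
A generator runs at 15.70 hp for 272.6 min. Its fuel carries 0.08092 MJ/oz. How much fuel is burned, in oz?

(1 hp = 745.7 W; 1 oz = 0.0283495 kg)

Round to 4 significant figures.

2366 oz

15.70 hp → 11707.5 W
272.6 min → 16356 s
E = P × t = 11707.5 × 16356 = 1.91488×10⁸ J
0.08092 MJ/oz → 2.85437×10⁶ J/kg
m = E / e_s = 1.91488×10⁸ / 2.85437×10⁶ = 67.0859 kg
In oz: 67.0859 / 0.0283495 = 2366.39 oz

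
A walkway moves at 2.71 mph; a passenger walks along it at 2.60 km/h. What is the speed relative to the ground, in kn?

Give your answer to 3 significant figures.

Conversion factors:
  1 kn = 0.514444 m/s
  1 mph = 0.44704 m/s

3.76 kn

2.71 mph × 0.44704 → 1.21148 m/s
2.60 km/h × (1/3.6) → 0.722222 m/s
Sum: 1.21148 + 0.722222 = 1.9337 m/s
In kn: 1.9337 / 0.514444 = 3.75882 kn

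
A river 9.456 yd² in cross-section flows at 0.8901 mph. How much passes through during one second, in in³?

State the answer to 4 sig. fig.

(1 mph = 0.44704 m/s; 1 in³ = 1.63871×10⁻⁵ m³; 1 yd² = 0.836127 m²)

1.920×10⁵ in³

0.8901 mph × 0.44704 = 0.39791 m/s
9.456 yd² × 0.836127 = 7.90642 m²
V = v × A × t = 0.39791 m/s × 7.90642 m² × 1 s = 3.14604 m³
3.14604 m³ ÷ (1.63871×10⁻⁵ m³/in³) = 191983 in³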